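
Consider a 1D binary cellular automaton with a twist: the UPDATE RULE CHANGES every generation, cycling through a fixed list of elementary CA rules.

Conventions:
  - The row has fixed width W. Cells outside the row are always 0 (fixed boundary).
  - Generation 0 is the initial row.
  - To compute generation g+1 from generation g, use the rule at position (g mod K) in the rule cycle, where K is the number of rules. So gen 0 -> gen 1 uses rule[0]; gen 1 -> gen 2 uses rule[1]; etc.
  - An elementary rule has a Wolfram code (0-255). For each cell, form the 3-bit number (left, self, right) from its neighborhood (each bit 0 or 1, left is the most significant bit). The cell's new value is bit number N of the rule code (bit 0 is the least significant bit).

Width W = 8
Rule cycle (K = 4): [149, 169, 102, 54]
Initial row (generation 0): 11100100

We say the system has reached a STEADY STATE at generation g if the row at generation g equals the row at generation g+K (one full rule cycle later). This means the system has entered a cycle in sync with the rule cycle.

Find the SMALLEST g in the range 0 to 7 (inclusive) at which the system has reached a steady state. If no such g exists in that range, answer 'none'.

Gen 0: 11100100
Gen 1 (rule 149): 01010111
Gen 2 (rule 169): 00101110
Gen 3 (rule 102): 01110010
Gen 4 (rule 54): 10001111
Gen 5 (rule 149): 11100110
Gen 6 (rule 169): 11000100
Gen 7 (rule 102): 01001100
Gen 8 (rule 54): 11110010
Gen 9 (rule 149): 01101011
Gen 10 (rule 169): 01010110
Gen 11 (rule 102): 11111010

Answer: none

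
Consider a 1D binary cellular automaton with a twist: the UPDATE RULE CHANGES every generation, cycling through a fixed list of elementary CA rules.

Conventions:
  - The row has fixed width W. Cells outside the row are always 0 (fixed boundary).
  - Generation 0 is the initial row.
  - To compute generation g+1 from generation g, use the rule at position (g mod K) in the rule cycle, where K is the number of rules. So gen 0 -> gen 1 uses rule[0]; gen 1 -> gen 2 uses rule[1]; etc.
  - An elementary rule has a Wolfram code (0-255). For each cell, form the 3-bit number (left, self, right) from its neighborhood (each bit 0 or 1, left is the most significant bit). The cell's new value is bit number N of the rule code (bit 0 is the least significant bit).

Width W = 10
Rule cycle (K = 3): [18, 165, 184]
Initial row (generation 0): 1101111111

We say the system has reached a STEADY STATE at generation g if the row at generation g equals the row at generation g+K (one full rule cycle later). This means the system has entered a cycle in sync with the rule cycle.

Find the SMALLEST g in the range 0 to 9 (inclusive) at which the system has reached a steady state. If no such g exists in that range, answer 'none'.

Gen 0: 1101111111
Gen 1 (rule 18): 0000000000
Gen 2 (rule 165): 1111111111
Gen 3 (rule 184): 1111111110
Gen 4 (rule 18): 0000000001
Gen 5 (rule 165): 1111111101
Gen 6 (rule 184): 1111111010
Gen 7 (rule 18): 0000000001
Gen 8 (rule 165): 1111111101
Gen 9 (rule 184): 1111111010
Gen 10 (rule 18): 0000000001
Gen 11 (rule 165): 1111111101
Gen 12 (rule 184): 1111111010

Answer: 4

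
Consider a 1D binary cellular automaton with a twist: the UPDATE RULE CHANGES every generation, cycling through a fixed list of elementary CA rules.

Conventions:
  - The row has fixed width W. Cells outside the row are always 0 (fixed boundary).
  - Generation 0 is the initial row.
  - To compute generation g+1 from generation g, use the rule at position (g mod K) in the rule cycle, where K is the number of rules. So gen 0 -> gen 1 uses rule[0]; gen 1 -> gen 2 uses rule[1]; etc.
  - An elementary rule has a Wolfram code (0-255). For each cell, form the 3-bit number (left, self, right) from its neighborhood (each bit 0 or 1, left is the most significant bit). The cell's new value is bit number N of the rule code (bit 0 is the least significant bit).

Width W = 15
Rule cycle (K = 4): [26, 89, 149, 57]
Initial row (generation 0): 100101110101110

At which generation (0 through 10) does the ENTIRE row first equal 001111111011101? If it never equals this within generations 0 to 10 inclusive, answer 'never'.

Answer: 7

Derivation:
Gen 0: 100101110101110
Gen 1 (rule 26): 011001000001001
Gen 2 (rule 89): 011100111100100
Gen 3 (rule 149): 001010011010111
Gen 4 (rule 57): 100101010101100
Gen 5 (rule 26): 011000000001010
Gen 6 (rule 89): 011111111100001
Gen 7 (rule 149): 001111111011101
Gen 8 (rule 57): 101000000110010
Gen 9 (rule 26): 000100001101101
Gen 10 (rule 89): 110011101101100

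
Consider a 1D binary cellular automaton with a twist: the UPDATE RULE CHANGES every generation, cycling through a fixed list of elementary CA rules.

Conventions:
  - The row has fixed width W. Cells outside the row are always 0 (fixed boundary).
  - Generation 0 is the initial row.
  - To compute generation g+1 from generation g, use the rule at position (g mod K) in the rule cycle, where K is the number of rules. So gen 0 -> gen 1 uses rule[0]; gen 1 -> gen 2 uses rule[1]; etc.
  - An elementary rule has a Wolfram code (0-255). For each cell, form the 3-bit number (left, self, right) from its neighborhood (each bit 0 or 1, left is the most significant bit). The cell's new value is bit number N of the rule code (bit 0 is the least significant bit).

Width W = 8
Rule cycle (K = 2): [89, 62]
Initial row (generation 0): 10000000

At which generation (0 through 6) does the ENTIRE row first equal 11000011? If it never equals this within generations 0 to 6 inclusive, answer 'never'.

Gen 0: 10000000
Gen 1 (rule 89): 01111111
Gen 2 (rule 62): 11000000
Gen 3 (rule 89): 11111111
Gen 4 (rule 62): 10000000
Gen 5 (rule 89): 01111111
Gen 6 (rule 62): 11000000

Answer: never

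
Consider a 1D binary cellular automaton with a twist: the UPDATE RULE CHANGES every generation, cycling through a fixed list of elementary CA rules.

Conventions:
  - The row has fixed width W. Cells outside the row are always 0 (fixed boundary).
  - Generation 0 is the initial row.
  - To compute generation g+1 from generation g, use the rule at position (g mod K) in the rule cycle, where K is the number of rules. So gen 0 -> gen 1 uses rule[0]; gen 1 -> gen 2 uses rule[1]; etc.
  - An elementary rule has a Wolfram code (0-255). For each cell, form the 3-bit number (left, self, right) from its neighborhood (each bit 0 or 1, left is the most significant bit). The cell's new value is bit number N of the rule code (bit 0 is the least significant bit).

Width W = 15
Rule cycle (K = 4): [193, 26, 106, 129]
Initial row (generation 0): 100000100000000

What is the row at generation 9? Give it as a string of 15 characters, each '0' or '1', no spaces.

Gen 0: 100000100000000
Gen 1 (rule 193): 001110001111111
Gen 2 (rule 26): 011001011000000
Gen 3 (rule 106): 111010111000000
Gen 4 (rule 129): 010000010011111
Gen 5 (rule 193): 000111000001111
Gen 6 (rule 26): 001100100011000
Gen 7 (rule 106): 011101000111000
Gen 8 (rule 129): 001000010010011
Gen 9 (rule 193): 100011000000001

Answer: 100011000000001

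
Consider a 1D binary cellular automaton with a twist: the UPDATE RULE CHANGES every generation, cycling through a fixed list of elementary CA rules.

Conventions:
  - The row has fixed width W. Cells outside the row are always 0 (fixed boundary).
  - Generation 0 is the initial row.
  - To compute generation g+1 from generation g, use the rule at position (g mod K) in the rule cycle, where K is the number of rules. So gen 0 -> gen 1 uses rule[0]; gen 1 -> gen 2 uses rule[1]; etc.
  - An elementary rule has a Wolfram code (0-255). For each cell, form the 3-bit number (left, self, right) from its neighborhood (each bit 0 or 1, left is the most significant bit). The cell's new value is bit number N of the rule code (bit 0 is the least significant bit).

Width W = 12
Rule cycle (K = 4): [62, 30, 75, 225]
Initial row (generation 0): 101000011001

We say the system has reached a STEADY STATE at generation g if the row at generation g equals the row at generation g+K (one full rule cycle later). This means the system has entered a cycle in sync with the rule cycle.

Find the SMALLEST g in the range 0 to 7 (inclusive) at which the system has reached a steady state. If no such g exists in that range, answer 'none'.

Gen 0: 101000011001
Gen 1 (rule 62): 111100110111
Gen 2 (rule 30): 100011100100
Gen 3 (rule 75): 001110101001
Gen 4 (rule 225): 100111010000
Gen 5 (rule 62): 111100111000
Gen 6 (rule 30): 100011100100
Gen 7 (rule 75): 001110101001
Gen 8 (rule 225): 100111010000
Gen 9 (rule 62): 111100111000
Gen 10 (rule 30): 100011100100
Gen 11 (rule 75): 001110101001

Answer: 2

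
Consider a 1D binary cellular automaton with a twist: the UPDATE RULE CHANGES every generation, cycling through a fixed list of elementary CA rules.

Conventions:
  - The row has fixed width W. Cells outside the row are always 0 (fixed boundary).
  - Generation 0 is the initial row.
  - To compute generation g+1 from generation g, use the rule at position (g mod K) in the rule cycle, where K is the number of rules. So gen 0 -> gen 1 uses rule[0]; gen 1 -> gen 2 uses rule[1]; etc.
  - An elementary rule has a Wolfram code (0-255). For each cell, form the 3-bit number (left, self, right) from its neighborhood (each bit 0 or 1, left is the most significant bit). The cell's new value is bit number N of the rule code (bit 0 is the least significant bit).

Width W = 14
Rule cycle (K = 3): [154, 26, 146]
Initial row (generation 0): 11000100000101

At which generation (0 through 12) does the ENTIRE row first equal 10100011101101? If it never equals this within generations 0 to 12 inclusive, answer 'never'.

Gen 0: 11000100000101
Gen 1 (rule 154): 10101010001000
Gen 2 (rule 26): 00000001010100
Gen 3 (rule 146): 00000010000010
Gen 4 (rule 154): 00000101000101
Gen 5 (rule 26): 00001000101000
Gen 6 (rule 146): 00010101000100
Gen 7 (rule 154): 00100000101010
Gen 8 (rule 26): 01010001000001
Gen 9 (rule 146): 10001010100010
Gen 10 (rule 154): 01010000010101
Gen 11 (rule 26): 10001000100000
Gen 12 (rule 146): 01010101010000

Answer: never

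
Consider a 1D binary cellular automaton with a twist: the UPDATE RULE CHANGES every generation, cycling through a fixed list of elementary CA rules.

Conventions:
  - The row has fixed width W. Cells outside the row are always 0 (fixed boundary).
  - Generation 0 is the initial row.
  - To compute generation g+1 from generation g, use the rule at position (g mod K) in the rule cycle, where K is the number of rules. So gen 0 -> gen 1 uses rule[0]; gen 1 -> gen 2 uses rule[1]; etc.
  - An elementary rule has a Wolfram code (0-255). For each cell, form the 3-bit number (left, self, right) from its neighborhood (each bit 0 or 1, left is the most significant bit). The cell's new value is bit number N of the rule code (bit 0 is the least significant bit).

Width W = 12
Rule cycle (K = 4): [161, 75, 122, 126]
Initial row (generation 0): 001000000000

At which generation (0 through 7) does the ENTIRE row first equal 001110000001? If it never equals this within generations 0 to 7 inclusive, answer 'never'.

Answer: 2

Derivation:
Gen 0: 001000000000
Gen 1 (rule 161): 100011111111
Gen 2 (rule 75): 001110000001
Gen 3 (rule 122): 011011000010
Gen 4 (rule 126): 111111100111
Gen 5 (rule 161): 011111000010
Gen 6 (rule 75): 110001011100
Gen 7 (rule 122): 111010110110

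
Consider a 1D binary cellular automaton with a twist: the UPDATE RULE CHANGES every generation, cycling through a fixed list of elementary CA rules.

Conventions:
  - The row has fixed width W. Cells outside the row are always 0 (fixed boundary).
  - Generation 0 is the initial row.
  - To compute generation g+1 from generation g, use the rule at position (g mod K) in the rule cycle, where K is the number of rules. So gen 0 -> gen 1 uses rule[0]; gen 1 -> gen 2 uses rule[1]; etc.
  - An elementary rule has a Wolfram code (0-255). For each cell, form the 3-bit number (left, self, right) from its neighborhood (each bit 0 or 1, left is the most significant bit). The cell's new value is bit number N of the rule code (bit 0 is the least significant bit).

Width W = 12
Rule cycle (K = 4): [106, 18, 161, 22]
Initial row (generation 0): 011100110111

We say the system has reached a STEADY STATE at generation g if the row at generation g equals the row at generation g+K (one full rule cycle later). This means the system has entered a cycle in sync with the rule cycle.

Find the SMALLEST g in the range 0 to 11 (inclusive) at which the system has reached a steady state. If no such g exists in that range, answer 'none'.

Answer: 2

Derivation:
Gen 0: 011100110111
Gen 1 (rule 106): 110101111101
Gen 2 (rule 18): 000000000000
Gen 3 (rule 161): 111111111111
Gen 4 (rule 22): 000000000000
Gen 5 (rule 106): 000000000000
Gen 6 (rule 18): 000000000000
Gen 7 (rule 161): 111111111111
Gen 8 (rule 22): 000000000000
Gen 9 (rule 106): 000000000000
Gen 10 (rule 18): 000000000000
Gen 11 (rule 161): 111111111111
Gen 12 (rule 22): 000000000000
Gen 13 (rule 106): 000000000000
Gen 14 (rule 18): 000000000000
Gen 15 (rule 161): 111111111111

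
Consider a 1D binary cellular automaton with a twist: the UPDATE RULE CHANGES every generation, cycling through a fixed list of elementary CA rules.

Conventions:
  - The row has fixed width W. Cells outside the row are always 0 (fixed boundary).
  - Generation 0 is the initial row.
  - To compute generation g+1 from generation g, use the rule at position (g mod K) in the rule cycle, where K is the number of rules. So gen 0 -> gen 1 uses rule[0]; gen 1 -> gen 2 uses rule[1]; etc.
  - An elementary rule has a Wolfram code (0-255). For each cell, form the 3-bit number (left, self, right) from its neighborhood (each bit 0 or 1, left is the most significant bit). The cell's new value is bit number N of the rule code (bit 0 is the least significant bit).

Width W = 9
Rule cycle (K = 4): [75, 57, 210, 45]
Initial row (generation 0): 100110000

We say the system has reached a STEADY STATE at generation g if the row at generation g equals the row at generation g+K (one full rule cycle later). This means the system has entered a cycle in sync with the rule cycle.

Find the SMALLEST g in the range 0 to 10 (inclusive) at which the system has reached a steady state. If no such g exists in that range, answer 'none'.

Gen 0: 100110000
Gen 1 (rule 75): 001110111
Gen 2 (rule 57): 101001100
Gen 3 (rule 210): 000110110
Gen 4 (rule 45): 110101100
Gen 5 (rule 75): 110001101
Gen 6 (rule 57): 101101010
Gen 7 (rule 210): 000100001
Gen 8 (rule 45): 110101101
Gen 9 (rule 75): 110001100
Gen 10 (rule 57): 101101011
Gen 11 (rule 210): 000100001
Gen 12 (rule 45): 110101101
Gen 13 (rule 75): 110001100
Gen 14 (rule 57): 101101011

Answer: 7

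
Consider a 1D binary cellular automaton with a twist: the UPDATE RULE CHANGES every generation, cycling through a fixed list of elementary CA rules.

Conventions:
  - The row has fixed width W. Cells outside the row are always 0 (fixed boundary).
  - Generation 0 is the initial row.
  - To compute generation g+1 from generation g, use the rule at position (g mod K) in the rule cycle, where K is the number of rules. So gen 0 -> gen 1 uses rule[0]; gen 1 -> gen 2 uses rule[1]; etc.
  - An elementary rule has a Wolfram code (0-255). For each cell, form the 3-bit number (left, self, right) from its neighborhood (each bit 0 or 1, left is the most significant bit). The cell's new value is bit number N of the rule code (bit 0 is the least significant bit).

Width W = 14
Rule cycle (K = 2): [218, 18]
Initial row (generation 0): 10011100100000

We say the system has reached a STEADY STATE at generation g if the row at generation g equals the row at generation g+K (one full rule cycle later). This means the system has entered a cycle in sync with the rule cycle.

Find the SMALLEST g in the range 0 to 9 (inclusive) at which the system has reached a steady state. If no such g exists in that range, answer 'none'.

Answer: none

Derivation:
Gen 0: 10011100100000
Gen 1 (rule 218): 01111111010000
Gen 2 (rule 18): 10000000001000
Gen 3 (rule 218): 01000000010100
Gen 4 (rule 18): 10100000100010
Gen 5 (rule 218): 00010001010101
Gen 6 (rule 18): 00101010000000
Gen 7 (rule 218): 01000001000000
Gen 8 (rule 18): 10100010100000
Gen 9 (rule 218): 00010100010000
Gen 10 (rule 18): 00100010101000
Gen 11 (rule 218): 01010100000100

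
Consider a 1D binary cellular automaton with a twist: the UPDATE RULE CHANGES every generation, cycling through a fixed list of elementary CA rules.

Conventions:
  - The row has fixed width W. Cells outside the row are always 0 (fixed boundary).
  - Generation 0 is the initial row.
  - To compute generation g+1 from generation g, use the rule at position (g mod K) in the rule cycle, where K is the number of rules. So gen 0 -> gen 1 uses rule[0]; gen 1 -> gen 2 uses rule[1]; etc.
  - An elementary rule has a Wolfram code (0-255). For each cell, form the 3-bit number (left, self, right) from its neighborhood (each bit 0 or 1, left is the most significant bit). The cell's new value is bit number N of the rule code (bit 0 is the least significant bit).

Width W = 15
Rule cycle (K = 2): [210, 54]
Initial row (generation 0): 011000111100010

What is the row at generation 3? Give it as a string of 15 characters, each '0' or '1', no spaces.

Answer: 011101110010111

Derivation:
Gen 0: 011000111100010
Gen 1 (rule 210): 101101011110101
Gen 2 (rule 54): 110011100001111
Gen 3 (rule 210): 011101110010111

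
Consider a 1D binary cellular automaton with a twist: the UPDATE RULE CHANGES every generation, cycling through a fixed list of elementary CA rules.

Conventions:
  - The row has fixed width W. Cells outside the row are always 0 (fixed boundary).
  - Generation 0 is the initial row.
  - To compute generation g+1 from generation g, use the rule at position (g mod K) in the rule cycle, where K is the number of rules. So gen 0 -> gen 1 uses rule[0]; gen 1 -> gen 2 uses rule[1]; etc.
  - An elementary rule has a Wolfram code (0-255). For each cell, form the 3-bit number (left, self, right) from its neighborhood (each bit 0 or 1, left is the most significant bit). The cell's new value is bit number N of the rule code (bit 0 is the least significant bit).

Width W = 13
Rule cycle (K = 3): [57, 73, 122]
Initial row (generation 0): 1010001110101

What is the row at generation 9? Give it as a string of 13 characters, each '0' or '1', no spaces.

Answer: 1110000111100

Derivation:
Gen 0: 1010001110101
Gen 1 (rule 57): 0101101001010
Gen 2 (rule 73): 0001100000000
Gen 3 (rule 122): 0011110000000
Gen 4 (rule 57): 1010001111111
Gen 5 (rule 73): 0000101000001
Gen 6 (rule 122): 0001010100010
Gen 7 (rule 57): 1100101011001
Gen 8 (rule 73): 1100000011000
Gen 9 (rule 122): 1110000111100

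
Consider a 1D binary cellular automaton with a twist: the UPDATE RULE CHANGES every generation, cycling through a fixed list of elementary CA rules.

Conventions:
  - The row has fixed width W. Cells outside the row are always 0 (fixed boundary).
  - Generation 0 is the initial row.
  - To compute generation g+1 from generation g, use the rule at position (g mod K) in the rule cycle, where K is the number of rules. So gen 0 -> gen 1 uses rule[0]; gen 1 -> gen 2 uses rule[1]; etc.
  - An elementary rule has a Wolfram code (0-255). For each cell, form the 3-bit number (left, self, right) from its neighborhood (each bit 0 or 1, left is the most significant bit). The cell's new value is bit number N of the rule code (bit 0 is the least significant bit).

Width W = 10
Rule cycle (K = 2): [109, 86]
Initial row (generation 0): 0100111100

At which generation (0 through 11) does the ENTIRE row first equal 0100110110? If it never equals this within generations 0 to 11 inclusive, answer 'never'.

Gen 0: 0100111100
Gen 1 (rule 109): 0100100101
Gen 2 (rule 86): 1111111101
Gen 3 (rule 109): 1000000111
Gen 4 (rule 86): 1100001001
Gen 5 (rule 109): 1101101001
Gen 6 (rule 86): 0100101111
Gen 7 (rule 109): 0100111001
Gen 8 (rule 86): 1111001111
Gen 9 (rule 109): 1001001001
Gen 10 (rule 86): 1111111111
Gen 11 (rule 109): 1000000001

Answer: never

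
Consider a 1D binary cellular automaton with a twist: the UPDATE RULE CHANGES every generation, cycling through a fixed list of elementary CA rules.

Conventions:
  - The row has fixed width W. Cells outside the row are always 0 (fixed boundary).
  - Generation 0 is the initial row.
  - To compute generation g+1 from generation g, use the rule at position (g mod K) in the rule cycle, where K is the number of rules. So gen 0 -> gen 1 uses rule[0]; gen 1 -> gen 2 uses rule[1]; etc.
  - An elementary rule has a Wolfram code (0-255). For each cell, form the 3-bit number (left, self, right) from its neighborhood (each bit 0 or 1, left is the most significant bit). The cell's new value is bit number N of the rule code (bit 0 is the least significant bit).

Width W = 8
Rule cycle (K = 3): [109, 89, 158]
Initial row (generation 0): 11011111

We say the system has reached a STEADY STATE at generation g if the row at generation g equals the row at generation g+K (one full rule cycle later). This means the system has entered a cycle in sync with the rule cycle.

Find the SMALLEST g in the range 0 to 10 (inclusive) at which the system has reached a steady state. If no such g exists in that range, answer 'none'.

Gen 0: 11011111
Gen 1 (rule 109): 11110001
Gen 2 (rule 89): 10011100
Gen 3 (rule 158): 11111010
Gen 4 (rule 109): 10001110
Gen 5 (rule 89): 01101011
Gen 6 (rule 158): 11001010
Gen 7 (rule 109): 11001110
Gen 8 (rule 89): 11101011
Gen 9 (rule 158): 11001010
Gen 10 (rule 109): 11001110
Gen 11 (rule 89): 11101011
Gen 12 (rule 158): 11001010
Gen 13 (rule 109): 11001110

Answer: 6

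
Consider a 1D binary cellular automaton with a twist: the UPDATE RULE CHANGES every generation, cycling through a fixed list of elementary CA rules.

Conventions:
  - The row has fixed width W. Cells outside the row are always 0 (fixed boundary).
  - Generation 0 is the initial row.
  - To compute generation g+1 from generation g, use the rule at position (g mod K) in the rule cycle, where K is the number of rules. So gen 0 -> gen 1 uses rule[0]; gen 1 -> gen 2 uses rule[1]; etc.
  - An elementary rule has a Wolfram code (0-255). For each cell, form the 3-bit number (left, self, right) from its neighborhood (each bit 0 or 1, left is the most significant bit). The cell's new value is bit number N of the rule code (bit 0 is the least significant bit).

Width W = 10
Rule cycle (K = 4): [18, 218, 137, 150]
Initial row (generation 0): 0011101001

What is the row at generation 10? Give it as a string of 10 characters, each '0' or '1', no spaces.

Gen 0: 0011101001
Gen 1 (rule 18): 0100000110
Gen 2 (rule 218): 1010001111
Gen 3 (rule 137): 0000101110
Gen 4 (rule 150): 0001100101
Gen 5 (rule 18): 0010011000
Gen 6 (rule 218): 0101111100
Gen 7 (rule 137): 0001111001
Gen 8 (rule 150): 0010110111
Gen 9 (rule 18): 0100000000
Gen 10 (rule 218): 1010000000

Answer: 1010000000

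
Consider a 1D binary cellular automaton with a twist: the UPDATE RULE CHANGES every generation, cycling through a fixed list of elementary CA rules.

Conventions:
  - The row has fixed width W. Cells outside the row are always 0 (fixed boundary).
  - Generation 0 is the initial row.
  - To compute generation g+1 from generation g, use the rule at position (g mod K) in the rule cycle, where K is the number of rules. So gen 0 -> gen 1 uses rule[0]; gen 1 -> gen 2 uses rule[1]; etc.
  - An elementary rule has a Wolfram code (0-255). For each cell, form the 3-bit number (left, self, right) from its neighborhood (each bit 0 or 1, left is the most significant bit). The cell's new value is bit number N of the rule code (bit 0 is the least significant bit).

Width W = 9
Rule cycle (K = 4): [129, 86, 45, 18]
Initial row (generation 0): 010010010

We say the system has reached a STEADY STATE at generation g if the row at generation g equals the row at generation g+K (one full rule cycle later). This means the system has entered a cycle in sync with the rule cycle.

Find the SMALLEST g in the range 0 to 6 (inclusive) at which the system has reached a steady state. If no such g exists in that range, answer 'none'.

Answer: 4

Derivation:
Gen 0: 010010010
Gen 1 (rule 129): 000000000
Gen 2 (rule 86): 000000000
Gen 3 (rule 45): 111111111
Gen 4 (rule 18): 000000000
Gen 5 (rule 129): 111111111
Gen 6 (rule 86): 000000001
Gen 7 (rule 45): 111111101
Gen 8 (rule 18): 000000000
Gen 9 (rule 129): 111111111
Gen 10 (rule 86): 000000001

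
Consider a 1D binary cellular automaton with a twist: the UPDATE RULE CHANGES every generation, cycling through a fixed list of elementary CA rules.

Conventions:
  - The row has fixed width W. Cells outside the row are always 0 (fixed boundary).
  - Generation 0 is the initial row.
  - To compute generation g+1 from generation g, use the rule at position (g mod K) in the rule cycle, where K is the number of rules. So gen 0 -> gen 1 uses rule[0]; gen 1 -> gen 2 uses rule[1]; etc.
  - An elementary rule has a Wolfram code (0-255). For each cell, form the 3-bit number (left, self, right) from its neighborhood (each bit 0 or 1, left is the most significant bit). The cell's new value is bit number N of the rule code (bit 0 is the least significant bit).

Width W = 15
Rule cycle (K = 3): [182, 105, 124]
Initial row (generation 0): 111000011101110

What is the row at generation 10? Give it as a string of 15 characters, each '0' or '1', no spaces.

Answer: 110010111111011

Derivation:
Gen 0: 111000011101110
Gen 1 (rule 182): 010100101010101
Gen 2 (rule 105): 001000010101010
Gen 3 (rule 124): 001100011111111
Gen 4 (rule 182): 010010101111110
Gen 5 (rule 105): 000001011000010
Gen 6 (rule 124): 000001111100011
Gen 7 (rule 182): 000010111010100
Gen 8 (rule 105): 111001101101001
Gen 9 (rule 124): 101101111111101
Gen 10 (rule 182): 110010111111011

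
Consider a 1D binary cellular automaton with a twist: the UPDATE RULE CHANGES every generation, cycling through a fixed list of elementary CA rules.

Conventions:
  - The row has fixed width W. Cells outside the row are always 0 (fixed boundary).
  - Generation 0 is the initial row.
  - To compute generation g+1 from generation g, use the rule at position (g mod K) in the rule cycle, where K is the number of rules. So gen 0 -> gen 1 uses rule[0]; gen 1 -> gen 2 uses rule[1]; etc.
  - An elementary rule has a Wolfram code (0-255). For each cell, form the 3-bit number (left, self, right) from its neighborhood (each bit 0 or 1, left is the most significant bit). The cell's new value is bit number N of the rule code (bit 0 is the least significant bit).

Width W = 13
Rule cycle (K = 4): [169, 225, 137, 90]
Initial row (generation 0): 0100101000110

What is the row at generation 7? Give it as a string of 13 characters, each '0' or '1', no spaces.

Gen 0: 0100101000110
Gen 1 (rule 169): 0000010010100
Gen 2 (rule 225): 1111000001001
Gen 3 (rule 137): 1110011100000
Gen 4 (rule 90): 1011110110000
Gen 5 (rule 169): 0111101100111
Gen 6 (rule 225): 0011110100011
Gen 7 (rule 137): 1011100001010

Answer: 1011100001010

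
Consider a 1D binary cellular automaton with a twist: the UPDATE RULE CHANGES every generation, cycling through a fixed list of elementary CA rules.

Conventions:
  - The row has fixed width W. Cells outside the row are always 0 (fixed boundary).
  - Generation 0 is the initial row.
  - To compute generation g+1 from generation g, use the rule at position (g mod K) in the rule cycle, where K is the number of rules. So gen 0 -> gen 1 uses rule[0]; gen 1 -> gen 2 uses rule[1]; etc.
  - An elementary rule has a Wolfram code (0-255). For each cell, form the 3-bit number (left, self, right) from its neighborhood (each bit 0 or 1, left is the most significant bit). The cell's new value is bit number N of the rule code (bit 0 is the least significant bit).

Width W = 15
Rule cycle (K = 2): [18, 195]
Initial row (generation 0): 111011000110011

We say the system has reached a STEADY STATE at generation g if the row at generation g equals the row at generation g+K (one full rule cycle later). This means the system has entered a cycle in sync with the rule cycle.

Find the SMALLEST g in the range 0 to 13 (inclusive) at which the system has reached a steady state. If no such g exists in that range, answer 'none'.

Gen 0: 111011000110011
Gen 1 (rule 18): 000000101001100
Gen 2 (rule 195): 111111000010101
Gen 3 (rule 18): 000000100100000
Gen 4 (rule 195): 111111001001111
Gen 5 (rule 18): 000000110110000
Gen 6 (rule 195): 111111010010111
Gen 7 (rule 18): 000000001100000
Gen 8 (rule 195): 111111110101111
Gen 9 (rule 18): 000000000000000
Gen 10 (rule 195): 111111111111111
Gen 11 (rule 18): 000000000000000
Gen 12 (rule 195): 111111111111111
Gen 13 (rule 18): 000000000000000
Gen 14 (rule 195): 111111111111111
Gen 15 (rule 18): 000000000000000

Answer: 9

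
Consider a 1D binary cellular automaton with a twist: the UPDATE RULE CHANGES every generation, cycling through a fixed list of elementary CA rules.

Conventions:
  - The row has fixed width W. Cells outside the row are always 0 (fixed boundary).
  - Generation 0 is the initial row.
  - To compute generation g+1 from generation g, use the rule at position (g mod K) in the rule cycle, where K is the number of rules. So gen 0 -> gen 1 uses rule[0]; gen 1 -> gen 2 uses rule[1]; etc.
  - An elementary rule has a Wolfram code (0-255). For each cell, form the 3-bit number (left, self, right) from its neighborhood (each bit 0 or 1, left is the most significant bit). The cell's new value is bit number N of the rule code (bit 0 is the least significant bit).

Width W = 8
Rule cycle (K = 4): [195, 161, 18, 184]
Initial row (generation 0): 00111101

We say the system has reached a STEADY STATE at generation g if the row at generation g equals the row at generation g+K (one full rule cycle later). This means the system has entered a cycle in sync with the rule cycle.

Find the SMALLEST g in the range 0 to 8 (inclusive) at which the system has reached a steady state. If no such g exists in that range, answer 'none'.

Answer: none

Derivation:
Gen 0: 00111101
Gen 1 (rule 195): 11011100
Gen 2 (rule 161): 00101001
Gen 3 (rule 18): 01000110
Gen 4 (rule 184): 00100101
Gen 5 (rule 195): 11001000
Gen 6 (rule 161): 00000011
Gen 7 (rule 18): 00000100
Gen 8 (rule 184): 00000010
Gen 9 (rule 195): 11111100
Gen 10 (rule 161): 01111001
Gen 11 (rule 18): 10000110
Gen 12 (rule 184): 01000101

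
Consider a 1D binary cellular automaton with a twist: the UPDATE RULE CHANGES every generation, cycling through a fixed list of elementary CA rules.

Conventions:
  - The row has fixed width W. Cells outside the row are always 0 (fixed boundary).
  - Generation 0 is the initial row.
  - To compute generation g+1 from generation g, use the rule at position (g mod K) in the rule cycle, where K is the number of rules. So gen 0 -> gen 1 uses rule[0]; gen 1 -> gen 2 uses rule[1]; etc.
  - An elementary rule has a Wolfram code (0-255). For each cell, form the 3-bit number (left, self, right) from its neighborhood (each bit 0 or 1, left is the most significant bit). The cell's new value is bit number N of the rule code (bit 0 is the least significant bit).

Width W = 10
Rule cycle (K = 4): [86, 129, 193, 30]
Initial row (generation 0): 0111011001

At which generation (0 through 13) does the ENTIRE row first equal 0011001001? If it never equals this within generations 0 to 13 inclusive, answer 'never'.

Gen 0: 0111011001
Gen 1 (rule 86): 1001001111
Gen 2 (rule 129): 0000000110
Gen 3 (rule 193): 1111110010
Gen 4 (rule 30): 1000001111
Gen 5 (rule 86): 1100010001
Gen 6 (rule 129): 0001000100
Gen 7 (rule 193): 1100010001
Gen 8 (rule 30): 1010111011
Gen 9 (rule 86): 1010001001
Gen 10 (rule 129): 0000100000
Gen 11 (rule 193): 1110001111
Gen 12 (rule 30): 1001011000
Gen 13 (rule 86): 1111001100

Answer: never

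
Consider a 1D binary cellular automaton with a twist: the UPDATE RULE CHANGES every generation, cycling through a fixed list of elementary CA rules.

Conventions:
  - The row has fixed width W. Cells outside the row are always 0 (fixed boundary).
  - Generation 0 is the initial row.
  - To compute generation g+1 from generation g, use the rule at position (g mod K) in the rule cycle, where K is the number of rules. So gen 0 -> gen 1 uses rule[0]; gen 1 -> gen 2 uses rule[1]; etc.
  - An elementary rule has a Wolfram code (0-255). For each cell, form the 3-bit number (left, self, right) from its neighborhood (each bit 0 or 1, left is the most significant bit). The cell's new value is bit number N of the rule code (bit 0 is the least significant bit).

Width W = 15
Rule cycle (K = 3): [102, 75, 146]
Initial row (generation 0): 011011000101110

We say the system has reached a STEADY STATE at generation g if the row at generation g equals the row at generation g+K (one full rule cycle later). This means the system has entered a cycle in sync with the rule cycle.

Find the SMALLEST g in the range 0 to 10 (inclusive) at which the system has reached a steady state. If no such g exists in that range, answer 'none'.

Gen 0: 011011000101110
Gen 1 (rule 102): 101101001110010
Gen 2 (rule 75): 001100011010100
Gen 3 (rule 146): 010010100000010
Gen 4 (rule 102): 110111100000110
Gen 5 (rule 75): 110100101111110
Gen 6 (rule 146): 000011000111101
Gen 7 (rule 102): 000101001000111
Gen 8 (rule 75): 111000010011101
Gen 9 (rule 146): 010100101101000
Gen 10 (rule 102): 111101110111000
Gen 11 (rule 75): 100101010101011
Gen 12 (rule 146): 011000000000000
Gen 13 (rule 102): 101000000000000

Answer: none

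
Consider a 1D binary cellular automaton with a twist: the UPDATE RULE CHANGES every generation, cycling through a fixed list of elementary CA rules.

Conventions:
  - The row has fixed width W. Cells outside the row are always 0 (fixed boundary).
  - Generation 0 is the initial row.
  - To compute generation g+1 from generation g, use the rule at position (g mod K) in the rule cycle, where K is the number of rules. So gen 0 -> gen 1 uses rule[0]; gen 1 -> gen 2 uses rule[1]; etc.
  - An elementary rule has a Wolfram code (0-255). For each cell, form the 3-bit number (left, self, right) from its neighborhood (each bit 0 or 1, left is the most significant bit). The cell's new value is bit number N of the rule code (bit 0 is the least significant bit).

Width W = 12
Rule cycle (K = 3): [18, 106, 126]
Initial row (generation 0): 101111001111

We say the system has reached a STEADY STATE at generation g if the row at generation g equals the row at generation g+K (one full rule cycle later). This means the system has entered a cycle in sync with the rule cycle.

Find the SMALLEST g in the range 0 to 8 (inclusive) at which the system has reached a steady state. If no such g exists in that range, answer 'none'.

Answer: none

Derivation:
Gen 0: 101111001111
Gen 1 (rule 18): 000000110000
Gen 2 (rule 106): 000001110000
Gen 3 (rule 126): 000011011000
Gen 4 (rule 18): 000100000100
Gen 5 (rule 106): 001000001000
Gen 6 (rule 126): 011100011100
Gen 7 (rule 18): 100010100010
Gen 8 (rule 106): 000101000100
Gen 9 (rule 126): 001111101110
Gen 10 (rule 18): 010000000001
Gen 11 (rule 106): 100000000010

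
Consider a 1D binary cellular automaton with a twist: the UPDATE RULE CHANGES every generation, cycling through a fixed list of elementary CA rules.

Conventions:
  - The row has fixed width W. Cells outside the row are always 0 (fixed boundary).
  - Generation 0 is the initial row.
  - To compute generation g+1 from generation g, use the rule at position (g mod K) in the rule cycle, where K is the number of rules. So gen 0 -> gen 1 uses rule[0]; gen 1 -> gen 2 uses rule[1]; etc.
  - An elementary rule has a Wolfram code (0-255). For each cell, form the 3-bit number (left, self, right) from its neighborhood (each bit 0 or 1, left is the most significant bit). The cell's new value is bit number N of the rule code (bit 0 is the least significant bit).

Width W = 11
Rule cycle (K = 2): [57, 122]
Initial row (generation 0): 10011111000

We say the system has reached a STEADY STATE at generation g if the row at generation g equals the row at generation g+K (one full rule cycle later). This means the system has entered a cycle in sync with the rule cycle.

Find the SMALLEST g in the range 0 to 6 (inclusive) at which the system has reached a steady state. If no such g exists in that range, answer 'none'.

Answer: 3

Derivation:
Gen 0: 10011111000
Gen 1 (rule 57): 01010000111
Gen 2 (rule 122): 10101001101
Gen 3 (rule 57): 01010101010
Gen 4 (rule 122): 10101010101
Gen 5 (rule 57): 01010101010
Gen 6 (rule 122): 10101010101
Gen 7 (rule 57): 01010101010
Gen 8 (rule 122): 10101010101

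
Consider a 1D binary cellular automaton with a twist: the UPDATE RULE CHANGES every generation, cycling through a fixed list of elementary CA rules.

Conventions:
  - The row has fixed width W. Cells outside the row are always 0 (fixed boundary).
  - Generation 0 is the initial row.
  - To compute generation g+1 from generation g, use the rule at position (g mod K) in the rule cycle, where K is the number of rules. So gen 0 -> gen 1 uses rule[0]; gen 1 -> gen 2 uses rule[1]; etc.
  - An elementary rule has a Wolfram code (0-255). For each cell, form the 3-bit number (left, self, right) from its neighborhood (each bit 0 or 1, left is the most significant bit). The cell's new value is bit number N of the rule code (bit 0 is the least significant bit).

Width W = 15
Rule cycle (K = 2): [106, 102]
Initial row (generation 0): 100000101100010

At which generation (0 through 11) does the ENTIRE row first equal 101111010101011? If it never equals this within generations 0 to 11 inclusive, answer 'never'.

Gen 0: 100000101100010
Gen 1 (rule 106): 000001011100100
Gen 2 (rule 102): 000011100101100
Gen 3 (rule 106): 000110101011100
Gen 4 (rule 102): 001011111100100
Gen 5 (rule 106): 010110000101000
Gen 6 (rule 102): 111010001111000
Gen 7 (rule 106): 101100011001000
Gen 8 (rule 102): 110100101011000
Gen 9 (rule 106): 111001010111000
Gen 10 (rule 102): 001011111001000
Gen 11 (rule 106): 010110001010000

Answer: never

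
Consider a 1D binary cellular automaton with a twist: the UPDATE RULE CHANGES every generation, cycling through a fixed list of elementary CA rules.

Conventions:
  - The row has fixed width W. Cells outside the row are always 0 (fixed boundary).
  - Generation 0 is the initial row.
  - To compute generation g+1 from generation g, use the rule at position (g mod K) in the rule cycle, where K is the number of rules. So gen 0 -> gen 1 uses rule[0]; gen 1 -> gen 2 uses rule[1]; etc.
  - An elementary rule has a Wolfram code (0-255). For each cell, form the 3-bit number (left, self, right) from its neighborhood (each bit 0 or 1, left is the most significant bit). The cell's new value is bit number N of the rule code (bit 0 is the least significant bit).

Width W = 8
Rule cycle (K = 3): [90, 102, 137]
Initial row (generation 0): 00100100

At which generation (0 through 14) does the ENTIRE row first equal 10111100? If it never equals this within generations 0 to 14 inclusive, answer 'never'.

Gen 0: 00100100
Gen 1 (rule 90): 01011010
Gen 2 (rule 102): 11101110
Gen 3 (rule 137): 11001100
Gen 4 (rule 90): 11111110
Gen 5 (rule 102): 00000010
Gen 6 (rule 137): 11111000
Gen 7 (rule 90): 10001100
Gen 8 (rule 102): 10010100
Gen 9 (rule 137): 00000001
Gen 10 (rule 90): 00000010
Gen 11 (rule 102): 00000110
Gen 12 (rule 137): 11110100
Gen 13 (rule 90): 10010010
Gen 14 (rule 102): 10110110

Answer: never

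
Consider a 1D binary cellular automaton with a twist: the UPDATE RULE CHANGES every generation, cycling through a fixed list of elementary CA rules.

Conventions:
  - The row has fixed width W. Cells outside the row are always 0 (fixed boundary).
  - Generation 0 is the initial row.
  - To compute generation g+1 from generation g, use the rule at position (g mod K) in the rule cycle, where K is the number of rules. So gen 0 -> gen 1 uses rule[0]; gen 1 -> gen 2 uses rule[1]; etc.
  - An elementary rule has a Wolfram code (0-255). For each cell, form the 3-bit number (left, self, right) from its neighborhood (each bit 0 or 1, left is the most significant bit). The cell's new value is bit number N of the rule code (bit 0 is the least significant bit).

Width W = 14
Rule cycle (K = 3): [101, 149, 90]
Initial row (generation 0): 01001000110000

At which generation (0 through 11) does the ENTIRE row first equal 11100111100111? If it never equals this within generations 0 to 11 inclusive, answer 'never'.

Answer: 7

Derivation:
Gen 0: 01001000110000
Gen 1 (rule 101): 01001010010111
Gen 2 (rule 149): 01101011010010
Gen 3 (rule 90): 11100011001101
Gen 4 (rule 101): 00101001000111
Gen 5 (rule 149): 10101101110010
Gen 6 (rule 90): 00001101011101
Gen 7 (rule 101): 11100111100111
Gen 8 (rule 149): 01010011010010
Gen 9 (rule 90): 10001111001101
Gen 10 (rule 101): 10100001000111
Gen 11 (rule 149): 10111101110010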